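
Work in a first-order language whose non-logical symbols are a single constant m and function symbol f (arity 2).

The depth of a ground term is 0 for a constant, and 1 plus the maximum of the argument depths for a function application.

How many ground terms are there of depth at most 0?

Count level by level. With function symbols f/2, the terms of depth ≤ k are the 1 constant together with each function applied to depth-≤(k−1) tuples, so N_k = 1 + N_{k-1}^2.
N_0 = 1

1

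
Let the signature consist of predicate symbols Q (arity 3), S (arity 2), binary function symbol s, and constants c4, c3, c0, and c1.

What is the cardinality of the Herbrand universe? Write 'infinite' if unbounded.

The signature has at least one function symbol (s, arity 2) and at least one constant (c4).
Iterating s gives infinitely many distinct ground terms: c4, s(c4, c4), s(s(c4, c4), s(c4, c4)), ...
So the Herbrand universe is infinite.

infinite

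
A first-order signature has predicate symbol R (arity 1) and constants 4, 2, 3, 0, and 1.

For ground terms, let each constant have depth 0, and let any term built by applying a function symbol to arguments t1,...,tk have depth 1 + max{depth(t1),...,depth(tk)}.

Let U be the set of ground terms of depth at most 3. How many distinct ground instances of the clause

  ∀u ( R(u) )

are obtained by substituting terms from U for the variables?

5

Ground terms of depth ≤ 3:
  With no function symbols every ground term is a constant, so there are exactly 5 ground terms at every depth bound.
  N_0 = 5
  N_1 = 5
  N_2 = 5
  N_3 = 5
  Explicitly: 4, 2, 3, 0, 1.
So there are 5 ground terms available for substitution.
The clause has 1 distinct variable (u), which appears in the body. In the free term algebra distinct substitutions yield syntactically distinct ground instances.
Number of ground instances = 5.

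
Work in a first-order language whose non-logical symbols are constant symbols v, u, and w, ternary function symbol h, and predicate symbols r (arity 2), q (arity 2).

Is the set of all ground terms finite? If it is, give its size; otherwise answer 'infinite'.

The signature has at least one function symbol (h, arity 3) and at least one constant (v).
Iterating h gives infinitely many distinct ground terms: v, h(v, v, v), h(h(v, v, v), h(v, v, v), h(v, v, v)), ...
So the Herbrand universe is infinite.

infinite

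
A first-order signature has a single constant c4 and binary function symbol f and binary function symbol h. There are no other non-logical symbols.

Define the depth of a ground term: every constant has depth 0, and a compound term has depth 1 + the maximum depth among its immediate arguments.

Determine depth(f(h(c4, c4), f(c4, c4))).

2

depth(h(c4, c4)) = 1 + max(0, 0) = 1
depth(f(c4, c4)) = 1 + max(0, 0) = 1
depth(f(h(c4, c4), f(c4, c4))) = 1 + max(1, 1) = 2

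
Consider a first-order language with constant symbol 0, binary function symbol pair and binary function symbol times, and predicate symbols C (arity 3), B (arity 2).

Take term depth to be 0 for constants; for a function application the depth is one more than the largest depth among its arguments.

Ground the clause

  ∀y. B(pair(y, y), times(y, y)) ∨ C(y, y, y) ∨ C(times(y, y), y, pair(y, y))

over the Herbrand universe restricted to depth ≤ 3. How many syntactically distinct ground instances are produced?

Ground terms of depth ≤ 3:
  Let N_k count ground terms of depth at most k. Each non-constant term of depth ≤ k is some function symbol applied to depth-≤(k−1) arguments, giving N_k = 1 + N_{k-1}^2 + N_{k-1}^2.
  N_0 = 1
  N_1 = 1 + 1^2 + 1^2 = 3
  N_2 = 1 + 3^2 + 3^2 = 19
  N_3 = 1 + 19^2 + 19^2 = 723
So there are 723 ground terms available for substitution.
The variable y ranges independently over the available ground terms, and distinct assignments produce distinct instances.
Number of ground instances = 723.

723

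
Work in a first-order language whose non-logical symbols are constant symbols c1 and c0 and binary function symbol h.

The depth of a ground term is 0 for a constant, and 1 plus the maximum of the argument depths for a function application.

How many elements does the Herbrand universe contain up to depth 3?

1446

If N_k denotes the number of depth-≤k ground terms, the 2 constants give N_0 = 2, and each function symbol of arity r contributes N_{k-1}^r new terms at level k: N_k = 2 + N_{k-1}^2.
N_0 = 2
N_1 = 2 + 2^2 = 6
N_2 = 2 + 6^2 = 38
N_3 = 2 + 38^2 = 1446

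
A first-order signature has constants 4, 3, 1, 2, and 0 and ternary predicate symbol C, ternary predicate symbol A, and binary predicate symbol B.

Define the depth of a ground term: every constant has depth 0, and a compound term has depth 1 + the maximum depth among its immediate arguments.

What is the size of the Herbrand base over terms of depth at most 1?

275

First count ground terms of depth ≤ 1.
With no function symbols every ground term is a constant, so there are exactly 5 ground terms at every depth bound.
N_0 = 5
N_1 = 5
So |H| = 5.
For each predicate symbol, the number of ground atoms is |H| raised to its arity; summing:
  C: 5^3 = 125;  A: 5^3 = 125;  B: 5^2 = 25
Total ground atoms: 125 + 125 + 25 = 275.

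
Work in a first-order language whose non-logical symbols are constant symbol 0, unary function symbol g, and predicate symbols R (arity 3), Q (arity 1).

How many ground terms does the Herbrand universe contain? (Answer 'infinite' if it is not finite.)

infinite

The signature has at least one function symbol (g, arity 1) and at least one constant (0).
Iterating g gives infinitely many distinct ground terms: 0, g(0), g(g(0)), ...
So the Herbrand universe is infinite.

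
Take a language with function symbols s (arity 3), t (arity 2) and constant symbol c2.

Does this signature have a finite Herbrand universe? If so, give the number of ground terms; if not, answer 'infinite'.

infinite

The signature has at least one function symbol (s, arity 3) and at least one constant (c2).
Iterating s gives infinitely many distinct ground terms: c2, s(c2, c2, c2), s(s(c2, c2, c2), s(c2, c2, c2), s(c2, c2, c2)), ...
So the Herbrand universe is infinite.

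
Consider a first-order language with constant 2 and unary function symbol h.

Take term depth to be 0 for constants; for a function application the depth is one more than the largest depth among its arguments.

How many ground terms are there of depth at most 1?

2

If N_k denotes the number of depth-≤k ground terms, the 1 constant gives N_0 = 1, and each function symbol of arity r contributes N_{k-1}^r new terms at level k: N_k = 1 + N_{k-1}.
N_0 = 1
N_1 = 1 + 1 = 2
Explicitly: 2, h(2).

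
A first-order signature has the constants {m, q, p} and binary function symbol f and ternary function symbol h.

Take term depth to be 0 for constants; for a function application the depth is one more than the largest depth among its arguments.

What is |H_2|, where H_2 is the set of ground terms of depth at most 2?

Let N_k = |{terms of depth ≤ k}|. Then N_0 = 3 and N_k = 3 + N_{k-1}^2 + N_{k-1}^3 for k ≥ 1 (one summand per function symbol, arity giving the exponent).
N_0 = 3
N_1 = 3 + 3^2 + 3^3 = 39
N_2 = 3 + 39^2 + 39^3 = 60843

60843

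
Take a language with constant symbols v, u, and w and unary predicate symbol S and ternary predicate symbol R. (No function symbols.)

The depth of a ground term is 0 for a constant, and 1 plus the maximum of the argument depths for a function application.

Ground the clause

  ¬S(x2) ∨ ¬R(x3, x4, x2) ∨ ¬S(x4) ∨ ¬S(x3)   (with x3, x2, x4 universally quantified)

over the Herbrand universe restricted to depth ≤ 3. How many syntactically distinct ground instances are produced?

Ground terms of depth ≤ 3:
  With no function symbols every ground term is a constant, so there are exactly 3 ground terms at every depth bound.
  N_0 = 3
  N_1 = 3
  N_2 = 3
  N_3 = 3
  Explicitly: v, u, w.
So there are 3 ground terms available for substitution.
Each of x3, x2, x4 ranges independently over the available ground terms, and distinct assignments produce distinct instances.
Number of ground instances = 3^3 = 27.

27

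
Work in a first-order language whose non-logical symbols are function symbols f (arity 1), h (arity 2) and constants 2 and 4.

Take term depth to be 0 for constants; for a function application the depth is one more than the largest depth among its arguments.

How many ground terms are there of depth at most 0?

Count level by level. With function symbols f/1, h/2, the terms of depth ≤ k are the 2 constants together with each function applied to depth-≤(k−1) tuples, so N_k = 2 + N_{k-1} + N_{k-1}^2.
N_0 = 2
Explicitly: 2, 4.

2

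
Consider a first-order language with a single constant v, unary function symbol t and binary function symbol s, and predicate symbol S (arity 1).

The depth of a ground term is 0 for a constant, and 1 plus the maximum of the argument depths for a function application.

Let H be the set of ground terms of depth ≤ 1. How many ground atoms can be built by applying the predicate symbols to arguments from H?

3

First count ground terms of depth ≤ 1.
Let N_k = |{terms of depth ≤ k}|. Then N_0 = 1 and N_k = 1 + N_{k-1} + N_{k-1}^2 for k ≥ 1 (one summand per function symbol, arity giving the exponent).
N_0 = 1
N_1 = 1 + 1 + 1^2 = 3
So |H| = 3.
Ground atoms are formed by filling each argument slot of a predicate with a term from H, so an r-ary predicate gives |H|^r atoms:
  S: 3
Total ground atoms: 3.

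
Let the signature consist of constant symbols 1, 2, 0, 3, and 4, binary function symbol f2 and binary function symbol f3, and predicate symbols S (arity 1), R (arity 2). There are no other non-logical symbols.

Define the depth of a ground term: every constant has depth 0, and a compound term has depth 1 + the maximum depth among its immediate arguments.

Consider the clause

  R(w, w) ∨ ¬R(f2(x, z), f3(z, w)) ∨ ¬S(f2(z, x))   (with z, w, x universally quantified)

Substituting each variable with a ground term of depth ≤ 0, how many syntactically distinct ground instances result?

Ground terms of depth ≤ 0:
  Count level by level. With function symbols f2/2, f3/2, the terms of depth ≤ k are the 5 constants together with each function applied to depth-≤(k−1) tuples, so N_k = 5 + N_{k-1}^2 + N_{k-1}^2.
  N_0 = 5
  Explicitly: 1, 2, 0, 3, 4.
So there are 5 ground terms available for substitution.
Each of z, w, x ranges independently over the available ground terms, and distinct assignments produce distinct instances.
Number of ground instances = 5^3 = 125.

125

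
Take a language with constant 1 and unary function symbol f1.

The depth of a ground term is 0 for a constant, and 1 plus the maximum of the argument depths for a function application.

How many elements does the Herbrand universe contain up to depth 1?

Let N_k count ground terms of depth at most k. Each non-constant term of depth ≤ k is some function symbol applied to depth-≤(k−1) arguments, giving N_k = 1 + N_{k-1}.
N_0 = 1
N_1 = 1 + 1 = 2
Explicitly: 1, f1(1).

2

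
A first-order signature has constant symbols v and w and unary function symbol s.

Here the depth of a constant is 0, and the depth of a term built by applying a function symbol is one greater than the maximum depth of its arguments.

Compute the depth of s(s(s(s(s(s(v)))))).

6

depth(s(v)) = 1 + depth(v) = 1 + 0 = 1
depth(s(s(v))) = 1 + depth(s(v)) = 1 + 1 = 2
depth(s(s(s(v)))) = 1 + depth(s(s(v))) = 1 + 2 = 3
depth(s(s(s(s(v))))) = 1 + depth(s(s(s(v)))) = 1 + 3 = 4
depth(s(s(s(s(s(v)))))) = 1 + depth(s(s(s(s(v))))) = 1 + 4 = 5
depth(s(s(s(s(s(s(v))))))) = 1 + depth(s(s(s(s(s(v)))))) = 1 + 5 = 6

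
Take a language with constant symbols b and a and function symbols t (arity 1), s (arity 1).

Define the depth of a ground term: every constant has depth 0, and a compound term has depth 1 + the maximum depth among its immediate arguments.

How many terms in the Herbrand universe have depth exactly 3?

If N_k denotes the number of depth-≤k ground terms, the 2 constants give N_0 = 2, and each function symbol of arity r contributes N_{k-1}^r new terms at level k: N_k = 2 + N_{k-1} + N_{k-1}.
N_0 = 2
N_1 = 2 + 2 + 2 = 6
N_2 = 2 + 6 + 6 = 14
N_3 = 2 + 14 + 14 = 30
Terms of depth exactly 3: N_3 − N_2 = 30 − 14 = 16.

16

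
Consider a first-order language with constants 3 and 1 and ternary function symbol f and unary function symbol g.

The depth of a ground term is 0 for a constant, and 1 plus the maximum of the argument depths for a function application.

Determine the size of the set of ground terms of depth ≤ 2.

1742

Write N_k for the number of ground terms of depth ≤ k. A term of depth ≤ k is either a constant or a function symbol applied to arguments of depth ≤ k−1, so N_k = 2 + N_{k-1}^3 + N_{k-1}.
N_0 = 2
N_1 = 2 + 2^3 + 2 = 12
N_2 = 2 + 12^3 + 12 = 1742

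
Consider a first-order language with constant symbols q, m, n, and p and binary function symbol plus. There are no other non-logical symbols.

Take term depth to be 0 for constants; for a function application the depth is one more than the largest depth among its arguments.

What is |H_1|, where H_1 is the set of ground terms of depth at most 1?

20

Let N_k = |{terms of depth ≤ k}|. Then N_0 = 4 and N_k = 4 + N_{k-1}^2 for k ≥ 1 (one summand per function symbol, arity giving the exponent).
N_0 = 4
N_1 = 4 + 4^2 = 20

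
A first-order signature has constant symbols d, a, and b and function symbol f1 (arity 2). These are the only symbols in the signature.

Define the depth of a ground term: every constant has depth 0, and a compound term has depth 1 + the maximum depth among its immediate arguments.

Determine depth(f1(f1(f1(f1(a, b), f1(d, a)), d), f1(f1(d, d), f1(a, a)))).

depth(f1(a, b)) = 1 + max(0, 0) = 1
depth(f1(d, a)) = 1 + max(0, 0) = 1
depth(f1(f1(a, b), f1(d, a))) = 1 + max(1, 1) = 2
depth(f1(f1(f1(a, b), f1(d, a)), d)) = 1 + max(2, 0) = 3
depth(f1(d, d)) = 1 + max(0, 0) = 1
depth(f1(a, a)) = 1 + max(0, 0) = 1
depth(f1(f1(d, d), f1(a, a))) = 1 + max(1, 1) = 2
depth(f1(f1(f1(f1(a, b), f1(d, a)), d), f1(f1(d, d), f1(a, a)))) = 1 + max(3, 2) = 4

4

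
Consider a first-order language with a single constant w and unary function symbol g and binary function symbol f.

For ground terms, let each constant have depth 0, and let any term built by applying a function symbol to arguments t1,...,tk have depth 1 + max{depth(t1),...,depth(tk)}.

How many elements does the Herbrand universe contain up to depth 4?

Count level by level. With function symbols g/1, f/2, the terms of depth ≤ k are the 1 constant together with each function applied to depth-≤(k−1) tuples, so N_k = 1 + N_{k-1} + N_{k-1}^2.
N_0 = 1
N_1 = 1 + 1 + 1^2 = 3
N_2 = 1 + 3 + 3^2 = 13
N_3 = 1 + 13 + 13^2 = 183
N_4 = 1 + 183 + 183^2 = 33673

33673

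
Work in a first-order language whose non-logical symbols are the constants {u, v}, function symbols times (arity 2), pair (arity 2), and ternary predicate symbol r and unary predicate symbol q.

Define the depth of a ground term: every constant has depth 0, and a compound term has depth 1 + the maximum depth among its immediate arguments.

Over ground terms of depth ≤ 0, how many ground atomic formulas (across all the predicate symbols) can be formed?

10

First count ground terms of depth ≤ 0.
Write N_k for the number of ground terms of depth ≤ k. A term of depth ≤ k is either a constant or a function symbol applied to arguments of depth ≤ k−1, so N_k = 2 + N_{k-1}^2 + N_{k-1}^2.
N_0 = 2
Explicitly: u, v.
So |H| = 2.
For each predicate symbol, the number of ground atoms is |H| raised to its arity; summing:
  r: 2^3 = 8;  q: 2
Total ground atoms: 8 + 2 = 10.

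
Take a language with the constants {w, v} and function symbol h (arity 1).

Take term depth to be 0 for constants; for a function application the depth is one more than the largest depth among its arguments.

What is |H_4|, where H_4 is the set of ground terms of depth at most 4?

Let N_k count ground terms of depth at most k. Each non-constant term of depth ≤ k is some function symbol applied to depth-≤(k−1) arguments, giving N_k = 2 + N_{k-1}.
N_0 = 2
N_1 = 2 + 2 = 4
N_2 = 2 + 4 = 6
N_3 = 2 + 6 = 8
N_4 = 2 + 8 = 10
Explicitly: w, v, h(w), h(v), h(h(w)), h(h(v)), h(h(h(w))), h(h(h(v))), h(h(h(h(w)))), h(h(h(h(v)))).

10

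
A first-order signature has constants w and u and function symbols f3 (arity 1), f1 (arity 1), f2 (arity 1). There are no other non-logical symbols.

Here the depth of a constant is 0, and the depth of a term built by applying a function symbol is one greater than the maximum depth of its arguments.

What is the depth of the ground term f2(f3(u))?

2

depth(f3(u)) = 1 + depth(u) = 1 + 0 = 1
depth(f2(f3(u))) = 1 + depth(f3(u)) = 1 + 1 = 2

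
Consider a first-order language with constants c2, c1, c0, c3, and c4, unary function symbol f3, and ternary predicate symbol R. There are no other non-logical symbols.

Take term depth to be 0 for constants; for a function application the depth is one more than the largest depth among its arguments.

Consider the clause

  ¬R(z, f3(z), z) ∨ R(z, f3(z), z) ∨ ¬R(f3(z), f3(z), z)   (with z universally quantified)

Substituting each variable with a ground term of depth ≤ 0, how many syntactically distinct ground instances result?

Ground terms of depth ≤ 0:
  Count level by level. With function symbols f3/1, the terms of depth ≤ k are the 5 constants together with each function applied to depth-≤(k−1) tuples, so N_k = 5 + N_{k-1}.
  N_0 = 5
So there are 5 ground terms available for substitution.
The body mentions the single quantified variable z; since ground terms form a free algebra, no two substitutions collapse to the same formula.
Number of ground instances = 5.

5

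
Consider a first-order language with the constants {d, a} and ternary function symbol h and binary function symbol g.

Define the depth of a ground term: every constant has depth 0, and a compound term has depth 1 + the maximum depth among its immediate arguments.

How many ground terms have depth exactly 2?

If N_k denotes the number of depth-≤k ground terms, the 2 constants give N_0 = 2, and each function symbol of arity r contributes N_{k-1}^r new terms at level k: N_k = 2 + N_{k-1}^3 + N_{k-1}^2.
N_0 = 2
N_1 = 2 + 2^3 + 2^2 = 14
N_2 = 2 + 14^3 + 14^2 = 2942
Terms of depth exactly 2: N_2 − N_1 = 2942 − 14 = 2928.

2928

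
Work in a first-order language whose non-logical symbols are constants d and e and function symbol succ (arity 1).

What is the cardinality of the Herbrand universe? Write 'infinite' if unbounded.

infinite

The signature has at least one function symbol (succ, arity 1) and at least one constant (d).
Iterating succ gives infinitely many distinct ground terms: d, succ(d), succ(succ(d)), ...
So the Herbrand universe is infinite.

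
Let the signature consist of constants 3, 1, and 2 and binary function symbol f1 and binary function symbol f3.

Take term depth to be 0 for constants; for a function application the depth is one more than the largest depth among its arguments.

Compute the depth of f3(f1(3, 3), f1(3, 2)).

2

depth(f1(3, 3)) = 1 + max(0, 0) = 1
depth(f1(3, 2)) = 1 + max(0, 0) = 1
depth(f3(f1(3, 3), f1(3, 2))) = 1 + max(1, 1) = 2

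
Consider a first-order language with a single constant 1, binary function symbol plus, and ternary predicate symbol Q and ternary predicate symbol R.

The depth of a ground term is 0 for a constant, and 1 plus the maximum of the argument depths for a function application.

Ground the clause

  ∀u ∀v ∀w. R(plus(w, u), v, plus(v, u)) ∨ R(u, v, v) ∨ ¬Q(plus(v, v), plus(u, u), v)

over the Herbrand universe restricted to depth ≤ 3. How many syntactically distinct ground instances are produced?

17576

Ground terms of depth ≤ 3:
  Count level by level. With function symbols plus/2, the terms of depth ≤ k are the 1 constant together with each function applied to depth-≤(k−1) tuples, so N_k = 1 + N_{k-1}^2.
  N_0 = 1
  N_1 = 1 + 1^2 = 2
  N_2 = 1 + 2^2 = 5
  N_3 = 1 + 5^2 = 26
So there are 26 ground terms available for substitution.
The body mentions every one of the 3 quantified variables; since ground terms form a free algebra, no two substitutions collapse to the same formula.
Number of ground instances = 26^3 = 17576.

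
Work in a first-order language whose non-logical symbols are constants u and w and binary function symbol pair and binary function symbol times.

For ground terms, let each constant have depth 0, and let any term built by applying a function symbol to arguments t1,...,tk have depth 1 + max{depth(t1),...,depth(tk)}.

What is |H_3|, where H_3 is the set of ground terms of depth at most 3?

Let N_k count ground terms of depth at most k. Each non-constant term of depth ≤ k is some function symbol applied to depth-≤(k−1) arguments, giving N_k = 2 + N_{k-1}^2 + N_{k-1}^2.
N_0 = 2
N_1 = 2 + 2^2 + 2^2 = 10
N_2 = 2 + 10^2 + 10^2 = 202
N_3 = 2 + 202^2 + 202^2 = 81610

81610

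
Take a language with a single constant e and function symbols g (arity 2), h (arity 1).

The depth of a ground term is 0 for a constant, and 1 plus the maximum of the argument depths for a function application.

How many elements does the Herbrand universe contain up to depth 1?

3

Write N_k for the number of ground terms of depth ≤ k. A term of depth ≤ k is either a constant or a function symbol applied to arguments of depth ≤ k−1, so N_k = 1 + N_{k-1}^2 + N_{k-1}.
N_0 = 1
N_1 = 1 + 1^2 + 1 = 3
Explicitly: e, g(e, e), h(e).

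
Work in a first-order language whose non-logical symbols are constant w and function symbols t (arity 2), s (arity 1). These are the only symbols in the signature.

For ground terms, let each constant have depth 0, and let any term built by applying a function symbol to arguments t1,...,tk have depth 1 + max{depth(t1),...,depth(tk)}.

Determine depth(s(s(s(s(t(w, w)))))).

5

depth(t(w, w)) = 1 + max(0, 0) = 1
depth(s(t(w, w))) = 1 + depth(t(w, w)) = 1 + 1 = 2
depth(s(s(t(w, w)))) = 1 + depth(s(t(w, w))) = 1 + 2 = 3
depth(s(s(s(t(w, w))))) = 1 + depth(s(s(t(w, w)))) = 1 + 3 = 4
depth(s(s(s(s(t(w, w)))))) = 1 + depth(s(s(s(t(w, w))))) = 1 + 4 = 5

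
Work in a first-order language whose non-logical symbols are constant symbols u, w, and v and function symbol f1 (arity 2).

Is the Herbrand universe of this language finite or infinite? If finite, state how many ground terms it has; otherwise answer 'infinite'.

The signature has at least one function symbol (f1, arity 2) and at least one constant (u).
Iterating f1 gives infinitely many distinct ground terms: u, f1(u, u), f1(f1(u, u), f1(u, u)), ...
So the Herbrand universe is infinite.

infinite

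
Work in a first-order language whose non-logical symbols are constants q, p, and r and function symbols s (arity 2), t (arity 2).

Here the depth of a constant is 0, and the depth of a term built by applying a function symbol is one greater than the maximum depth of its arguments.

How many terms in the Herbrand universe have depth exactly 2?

864

Let N_k = |{terms of depth ≤ k}|. Then N_0 = 3 and N_k = 3 + N_{k-1}^2 + N_{k-1}^2 for k ≥ 1 (one summand per function symbol, arity giving the exponent).
N_0 = 3
N_1 = 3 + 3^2 + 3^2 = 21
N_2 = 3 + 21^2 + 21^2 = 885
Terms of depth exactly 2: N_2 − N_1 = 885 − 21 = 864.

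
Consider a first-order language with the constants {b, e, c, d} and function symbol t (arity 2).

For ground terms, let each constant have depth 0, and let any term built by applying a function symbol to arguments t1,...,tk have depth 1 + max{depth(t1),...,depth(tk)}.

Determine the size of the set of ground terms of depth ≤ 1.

20

Let N_k = |{terms of depth ≤ k}|. Then N_0 = 4 and N_k = 4 + N_{k-1}^2 for k ≥ 1 (one summand per function symbol, arity giving the exponent).
N_0 = 4
N_1 = 4 + 4^2 = 20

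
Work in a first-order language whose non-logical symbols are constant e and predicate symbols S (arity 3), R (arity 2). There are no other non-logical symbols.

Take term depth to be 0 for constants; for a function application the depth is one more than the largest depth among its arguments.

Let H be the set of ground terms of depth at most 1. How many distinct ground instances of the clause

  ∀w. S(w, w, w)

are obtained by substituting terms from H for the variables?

Ground terms of depth ≤ 1:
  With no function symbols every ground term is a constant, so there is exactly 1 ground term at every depth bound.
  N_0 = 1
  N_1 = 1
So there is exactly 1 ground term available for substitution.
The body mentions the single quantified variable w; since ground terms form a free algebra, no two substitutions collapse to the same formula.
Number of ground instances = 1.

1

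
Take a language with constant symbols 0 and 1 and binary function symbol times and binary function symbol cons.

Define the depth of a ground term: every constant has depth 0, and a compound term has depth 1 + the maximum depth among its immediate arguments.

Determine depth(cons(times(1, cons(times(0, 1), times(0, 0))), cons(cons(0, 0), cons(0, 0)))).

4

depth(times(0, 1)) = 1 + max(0, 0) = 1
depth(times(0, 0)) = 1 + max(0, 0) = 1
depth(cons(times(0, 1), times(0, 0))) = 1 + max(1, 1) = 2
depth(times(1, cons(times(0, 1), times(0, 0)))) = 1 + max(0, 2) = 3
depth(cons(0, 0)) = 1 + max(0, 0) = 1
depth(cons(cons(0, 0), cons(0, 0))) = 1 + max(1, 1) = 2
depth(cons(times(1, cons(times(0, 1), times(0, 0))), cons(cons(0, 0), cons(0, 0)))) = 1 + max(3, 2) = 4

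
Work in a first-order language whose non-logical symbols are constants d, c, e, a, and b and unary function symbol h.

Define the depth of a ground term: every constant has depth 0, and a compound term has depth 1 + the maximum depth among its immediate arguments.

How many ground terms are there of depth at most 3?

20

Count level by level. With function symbols h/1, the terms of depth ≤ k are the 5 constants together with each function applied to depth-≤(k−1) tuples, so N_k = 5 + N_{k-1}.
N_0 = 5
N_1 = 5 + 5 = 10
N_2 = 5 + 10 = 15
N_3 = 5 + 15 = 20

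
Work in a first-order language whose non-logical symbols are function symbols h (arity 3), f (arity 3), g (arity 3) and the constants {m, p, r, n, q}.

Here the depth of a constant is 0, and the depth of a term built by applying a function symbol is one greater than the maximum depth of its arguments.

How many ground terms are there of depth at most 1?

380

Count level by level. With function symbols h/3, f/3, g/3, the terms of depth ≤ k are the 5 constants together with each function applied to depth-≤(k−1) tuples, so N_k = 5 + N_{k-1}^3 + N_{k-1}^3 + N_{k-1}^3.
N_0 = 5
N_1 = 5 + 5^3 + 5^3 + 5^3 = 380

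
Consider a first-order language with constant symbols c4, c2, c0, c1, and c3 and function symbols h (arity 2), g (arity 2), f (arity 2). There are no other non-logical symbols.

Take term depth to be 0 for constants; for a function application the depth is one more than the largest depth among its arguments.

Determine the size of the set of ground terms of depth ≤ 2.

19205

Let N_k = |{terms of depth ≤ k}|. Then N_0 = 5 and N_k = 5 + N_{k-1}^2 + N_{k-1}^2 + N_{k-1}^2 for k ≥ 1 (one summand per function symbol, arity giving the exponent).
N_0 = 5
N_1 = 5 + 5^2 + 5^2 + 5^2 = 80
N_2 = 5 + 80^2 + 80^2 + 80^2 = 19205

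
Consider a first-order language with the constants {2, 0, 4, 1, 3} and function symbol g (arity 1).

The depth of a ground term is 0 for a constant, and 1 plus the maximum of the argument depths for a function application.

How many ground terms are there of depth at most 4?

Let N_k count ground terms of depth at most k. Each non-constant term of depth ≤ k is some function symbol applied to depth-≤(k−1) arguments, giving N_k = 5 + N_{k-1}.
N_0 = 5
N_1 = 5 + 5 = 10
N_2 = 5 + 10 = 15
N_3 = 5 + 15 = 20
N_4 = 5 + 20 = 25

25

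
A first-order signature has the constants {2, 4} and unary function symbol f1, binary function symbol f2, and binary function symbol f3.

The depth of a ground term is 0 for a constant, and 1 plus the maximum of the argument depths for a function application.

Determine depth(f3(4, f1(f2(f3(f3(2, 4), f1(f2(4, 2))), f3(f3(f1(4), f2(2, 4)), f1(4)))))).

6

depth(f3(2, 4)) = 1 + max(0, 0) = 1
depth(f2(4, 2)) = 1 + max(0, 0) = 1
depth(f1(f2(4, 2))) = 1 + depth(f2(4, 2)) = 1 + 1 = 2
depth(f3(f3(2, 4), f1(f2(4, 2)))) = 1 + max(1, 2) = 3
depth(f1(4)) = 1 + depth(4) = 1 + 0 = 1
depth(f2(2, 4)) = 1 + max(0, 0) = 1
depth(f3(f1(4), f2(2, 4))) = 1 + max(1, 1) = 2
depth(f3(f3(f1(4), f2(2, 4)), f1(4))) = 1 + max(2, 1) = 3
depth(f2(f3(f3(2, 4), f1(f2(4, 2))), f3(f3(f1(4), f2(2, 4)), f1(4)))) = 1 + max(3, 3) = 4
depth(f1(f2(f3(f3(2, 4), f1(f2(4, 2))), f3(f3(f1(4), f2(2, 4)), f1(4))))) = 1 + depth(f2(f3(f3(2, 4), f1(f2(4, 2))), f3(f3(f1(4), f2(2, 4)), f1(4)))) = 1 + 4 = 5
depth(f3(4, f1(f2(f3(f3(2, 4), f1(f2(4, 2))), f3(f3(f1(4), f2(2, 4)), f1(4)))))) = 1 + max(0, 5) = 6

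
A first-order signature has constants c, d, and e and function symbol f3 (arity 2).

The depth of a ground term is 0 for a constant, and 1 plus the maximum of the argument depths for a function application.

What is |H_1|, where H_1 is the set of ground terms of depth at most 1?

12

Write N_k for the number of ground terms of depth ≤ k. A term of depth ≤ k is either a constant or a function symbol applied to arguments of depth ≤ k−1, so N_k = 3 + N_{k-1}^2.
N_0 = 3
N_1 = 3 + 3^2 = 12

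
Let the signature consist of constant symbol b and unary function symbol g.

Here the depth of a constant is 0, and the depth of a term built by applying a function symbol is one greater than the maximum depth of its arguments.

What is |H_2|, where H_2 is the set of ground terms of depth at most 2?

3

Write N_k for the number of ground terms of depth ≤ k. A term of depth ≤ k is either a constant or a function symbol applied to arguments of depth ≤ k−1, so N_k = 1 + N_{k-1}.
N_0 = 1
N_1 = 1 + 1 = 2
N_2 = 1 + 2 = 3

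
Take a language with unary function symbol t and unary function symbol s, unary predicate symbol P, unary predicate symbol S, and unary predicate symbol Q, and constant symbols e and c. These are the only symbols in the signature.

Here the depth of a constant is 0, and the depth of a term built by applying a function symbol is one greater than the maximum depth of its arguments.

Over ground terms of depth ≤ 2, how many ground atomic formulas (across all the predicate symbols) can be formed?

42

First count ground terms of depth ≤ 2.
Let N_k = |{terms of depth ≤ k}|. Then N_0 = 2 and N_k = 2 + N_{k-1} + N_{k-1} for k ≥ 1 (one summand per function symbol, arity giving the exponent).
N_0 = 2
N_1 = 2 + 2 + 2 = 6
N_2 = 2 + 6 + 6 = 14
So |H| = 14.
Ground atoms are formed by filling each argument slot of a predicate with a term from H, so an r-ary predicate gives |H|^r atoms:
  P: 14;  S: 14;  Q: 14
Total ground atoms: 14 + 14 + 14 = 42.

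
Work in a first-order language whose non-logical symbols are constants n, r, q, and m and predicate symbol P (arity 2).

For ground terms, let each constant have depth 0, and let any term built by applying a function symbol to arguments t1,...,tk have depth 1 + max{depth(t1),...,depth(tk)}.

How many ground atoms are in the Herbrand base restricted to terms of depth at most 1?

16

First count ground terms of depth ≤ 1.
With no function symbols every ground term is a constant, so there are exactly 4 ground terms at every depth bound.
N_0 = 4
N_1 = 4
Explicitly: n, r, q, m.
So |H| = 4.
A ground atom is a predicate applied to a tuple of terms from H, so the count is the sum over predicates of |H|^arity:
  P: 4^2 = 16
Total ground atoms: 16.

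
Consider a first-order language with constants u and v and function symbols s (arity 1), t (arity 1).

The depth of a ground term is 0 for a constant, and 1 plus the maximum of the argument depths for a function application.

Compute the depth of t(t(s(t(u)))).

depth(t(u)) = 1 + depth(u) = 1 + 0 = 1
depth(s(t(u))) = 1 + depth(t(u)) = 1 + 1 = 2
depth(t(s(t(u)))) = 1 + depth(s(t(u))) = 1 + 2 = 3
depth(t(t(s(t(u))))) = 1 + depth(t(s(t(u)))) = 1 + 3 = 4

4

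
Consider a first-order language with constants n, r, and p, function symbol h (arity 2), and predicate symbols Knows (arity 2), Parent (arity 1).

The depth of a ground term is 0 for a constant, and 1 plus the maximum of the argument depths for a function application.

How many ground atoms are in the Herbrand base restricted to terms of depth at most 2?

21756

First count ground terms of depth ≤ 2.
Let N_k count ground terms of depth at most k. Each non-constant term of depth ≤ k is some function symbol applied to depth-≤(k−1) arguments, giving N_k = 3 + N_{k-1}^2.
N_0 = 3
N_1 = 3 + 3^2 = 12
N_2 = 3 + 12^2 = 147
So |H| = 147.
Each predicate of arity r yields |H|^r ground atoms (one per choice of an r-tuple from H):
  Knows: 147^2 = 21609;  Parent: 147
Total ground atoms: 21609 + 147 = 21756.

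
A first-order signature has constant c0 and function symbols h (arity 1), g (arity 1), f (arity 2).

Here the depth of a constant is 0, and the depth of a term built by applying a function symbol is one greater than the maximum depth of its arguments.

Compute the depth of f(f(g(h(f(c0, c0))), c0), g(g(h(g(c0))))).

depth(f(c0, c0)) = 1 + max(0, 0) = 1
depth(h(f(c0, c0))) = 1 + depth(f(c0, c0)) = 1 + 1 = 2
depth(g(h(f(c0, c0)))) = 1 + depth(h(f(c0, c0))) = 1 + 2 = 3
depth(f(g(h(f(c0, c0))), c0)) = 1 + max(3, 0) = 4
depth(g(c0)) = 1 + depth(c0) = 1 + 0 = 1
depth(h(g(c0))) = 1 + depth(g(c0)) = 1 + 1 = 2
depth(g(h(g(c0)))) = 1 + depth(h(g(c0))) = 1 + 2 = 3
depth(g(g(h(g(c0))))) = 1 + depth(g(h(g(c0)))) = 1 + 3 = 4
depth(f(f(g(h(f(c0, c0))), c0), g(g(h(g(c0)))))) = 1 + max(4, 4) = 5

5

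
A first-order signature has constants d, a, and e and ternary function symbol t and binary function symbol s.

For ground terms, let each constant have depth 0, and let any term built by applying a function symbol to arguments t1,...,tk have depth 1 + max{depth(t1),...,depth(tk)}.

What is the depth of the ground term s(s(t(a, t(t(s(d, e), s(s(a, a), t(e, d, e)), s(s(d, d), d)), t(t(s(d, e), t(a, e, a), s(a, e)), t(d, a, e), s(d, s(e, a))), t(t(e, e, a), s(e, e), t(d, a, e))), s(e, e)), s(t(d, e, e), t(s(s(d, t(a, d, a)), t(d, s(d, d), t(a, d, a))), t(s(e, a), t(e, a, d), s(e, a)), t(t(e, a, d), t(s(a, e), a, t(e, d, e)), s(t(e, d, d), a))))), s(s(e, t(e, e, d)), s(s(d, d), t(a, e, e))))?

7

depth(s(d, e)) = 1 + max(0, 0) = 1
depth(s(a, a)) = 1 + max(0, 0) = 1
depth(t(e, d, e)) = 1 + max(0, 0, 0) = 1
depth(s(s(a, a), t(e, d, e))) = 1 + max(1, 1) = 2
depth(s(d, d)) = 1 + max(0, 0) = 1
depth(s(s(d, d), d)) = 1 + max(1, 0) = 2
depth(t(s(d, e), s(s(a, a), t(e, d, e)), s(s(d, d), d))) = 1 + max(1, 2, 2) = 3
depth(t(a, e, a)) = 1 + max(0, 0, 0) = 1
depth(s(a, e)) = 1 + max(0, 0) = 1
depth(t(s(d, e), t(a, e, a), s(a, e))) = 1 + max(1, 1, 1) = 2
depth(t(d, a, e)) = 1 + max(0, 0, 0) = 1
depth(s(e, a)) = 1 + max(0, 0) = 1
depth(s(d, s(e, a))) = 1 + max(0, 1) = 2
depth(t(t(s(d, e), t(a, e, a), s(a, e)), t(d, a, e), s(d, s(e, a)))) = 1 + max(2, 1, 2) = 3
depth(t(e, e, a)) = 1 + max(0, 0, 0) = 1
depth(s(e, e)) = 1 + max(0, 0) = 1
depth(t(t(e, e, a), s(e, e), t(d, a, e))) = 1 + max(1, 1, 1) = 2
depth(t(t(s(d, e), s(s(a, a), t(e, d, e)), s(s(d, d), d)), t(t(s(d, e), t(a, e, a), s(a, e)), t(d, a, e), s(d, s(e, a))), t(t(e, e, a), s(e, e), t(d, a, e)))) = 1 + max(3, 3, 2) = 4
depth(t(a, t(t(s(d, e), s(s(a, a), t(e, d, e)), s(s(d, d), d)), t(t(s(d, e), t(a, e, a), s(a, e)), t(d, a, e), s(d, s(e, a))), t(t(e, e, a), s(e, e), t(d, a, e))), s(e, e))) = 1 + max(0, 4, 1) = 5
depth(t(d, e, e)) = 1 + max(0, 0, 0) = 1
depth(t(a, d, a)) = 1 + max(0, 0, 0) = 1
depth(s(d, t(a, d, a))) = 1 + max(0, 1) = 2
depth(t(d, s(d, d), t(a, d, a))) = 1 + max(0, 1, 1) = 2
depth(s(s(d, t(a, d, a)), t(d, s(d, d), t(a, d, a)))) = 1 + max(2, 2) = 3
depth(t(e, a, d)) = 1 + max(0, 0, 0) = 1
depth(t(s(e, a), t(e, a, d), s(e, a))) = 1 + max(1, 1, 1) = 2
depth(t(s(a, e), a, t(e, d, e))) = 1 + max(1, 0, 1) = 2
depth(t(e, d, d)) = 1 + max(0, 0, 0) = 1
depth(s(t(e, d, d), a)) = 1 + max(1, 0) = 2
depth(t(t(e, a, d), t(s(a, e), a, t(e, d, e)), s(t(e, d, d), a))) = 1 + max(1, 2, 2) = 3
depth(t(s(s(d, t(a, d, a)), t(d, s(d, d), t(a, d, a))), t(s(e, a), t(e, a, d), s(e, a)), t(t(e, a, d), t(s(a, e), a, t(e, d, e)), s(t(e, d, d), a)))) = 1 + max(3, 2, 3) = 4
depth(s(t(d, e, e), t(s(s(d, t(a, d, a)), t(d, s(d, d), t(a, d, a))), t(s(e, a), t(e, a, d), s(e, a)), t(t(e, a, d), t(s(a, e), a, t(e, d, e)), s(t(e, d, d), a))))) = 1 + max(1, 4) = 5
depth(s(t(a, t(t(s(d, e), s(s(a, a), t(e, d, e)), s(s(d, d), d)), t(t(s(d, e), t(a, e, a), s(a, e)), t(d, a, e), s(d, s(e, a))), t(t(e, e, a), s(e, e), t(d, a, e))), s(e, e)), s(t(d, e, e), t(s(s(d, t(a, d, a)), t(d, s(d, d), t(a, d, a))), t(s(e, a), t(e, a, d), s(e, a)), t(t(e, a, d), t(s(a, e), a, t(e, d, e)), s(t(e, d, d), a)))))) = 1 + max(5, 5) = 6
depth(t(e, e, d)) = 1 + max(0, 0, 0) = 1
depth(s(e, t(e, e, d))) = 1 + max(0, 1) = 2
depth(t(a, e, e)) = 1 + max(0, 0, 0) = 1
depth(s(s(d, d), t(a, e, e))) = 1 + max(1, 1) = 2
depth(s(s(e, t(e, e, d)), s(s(d, d), t(a, e, e)))) = 1 + max(2, 2) = 3
depth(s(s(t(a, t(t(s(d, e), s(s(a, a), t(e, d, e)), s(s(d, d), d)), t(t(s(d, e), t(a, e, a), s(a, e)), t(d, a, e), s(d, s(e, a))), t(t(e, e, a), s(e, e), t(d, a, e))), s(e, e)), s(t(d, e, e), t(s(s(d, t(a, d, a)), t(d, s(d, d), t(a, d, a))), t(s(e, a), t(e, a, d), s(e, a)), t(t(e, a, d), t(s(a, e), a, t(e, d, e)), s(t(e, d, d), a))))), s(s(e, t(e, e, d)), s(s(d, d), t(a, e, e))))) = 1 + max(6, 3) = 7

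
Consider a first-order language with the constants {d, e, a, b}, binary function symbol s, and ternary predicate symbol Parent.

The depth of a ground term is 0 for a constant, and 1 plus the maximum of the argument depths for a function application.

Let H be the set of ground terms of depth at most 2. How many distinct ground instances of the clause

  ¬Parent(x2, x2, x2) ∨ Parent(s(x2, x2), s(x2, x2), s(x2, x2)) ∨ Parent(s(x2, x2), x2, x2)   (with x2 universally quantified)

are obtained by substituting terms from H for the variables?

404

Ground terms of depth ≤ 2:
  Count level by level. With function symbols s/2, the terms of depth ≤ k are the 4 constants together with each function applied to depth-≤(k−1) tuples, so N_k = 4 + N_{k-1}^2.
  N_0 = 4
  N_1 = 4 + 4^2 = 20
  N_2 = 4 + 20^2 = 404
So there are 404 ground terms available for substitution.
The body mentions the single quantified variable x2; since ground terms form a free algebra, no two substitutions collapse to the same formula.
Number of ground instances = 404.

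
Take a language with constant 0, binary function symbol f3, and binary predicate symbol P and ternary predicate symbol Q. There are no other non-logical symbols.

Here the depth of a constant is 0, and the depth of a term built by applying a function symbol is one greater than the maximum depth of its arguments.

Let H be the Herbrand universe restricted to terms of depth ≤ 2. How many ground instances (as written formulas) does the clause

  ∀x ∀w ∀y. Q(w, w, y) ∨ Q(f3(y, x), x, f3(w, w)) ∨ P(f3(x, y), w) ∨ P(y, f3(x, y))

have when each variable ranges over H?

Ground terms of depth ≤ 2:
  Count level by level. With function symbols f3/2, the terms of depth ≤ k are the 1 constant together with each function applied to depth-≤(k−1) tuples, so N_k = 1 + N_{k-1}^2.
  N_0 = 1
  N_1 = 1 + 1^2 = 2
  N_2 = 1 + 2^2 = 5
So there are 5 ground terms available for substitution.
There are 3 variables to instantiate (x, w, y), each occurring in at least one literal, so different choices give different ground instances.
Number of ground instances = 5^3 = 125.

125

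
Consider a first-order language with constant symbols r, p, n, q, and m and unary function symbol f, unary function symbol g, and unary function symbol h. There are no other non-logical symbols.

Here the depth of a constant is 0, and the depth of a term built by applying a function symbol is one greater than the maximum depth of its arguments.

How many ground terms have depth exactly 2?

45

Write N_k for the number of ground terms of depth ≤ k. A term of depth ≤ k is either a constant or a function symbol applied to arguments of depth ≤ k−1, so N_k = 5 + N_{k-1} + N_{k-1} + N_{k-1}.
N_0 = 5
N_1 = 5 + 5 + 5 + 5 = 20
N_2 = 5 + 20 + 20 + 20 = 65
Terms of depth exactly 2: N_2 − N_1 = 65 − 20 = 45.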